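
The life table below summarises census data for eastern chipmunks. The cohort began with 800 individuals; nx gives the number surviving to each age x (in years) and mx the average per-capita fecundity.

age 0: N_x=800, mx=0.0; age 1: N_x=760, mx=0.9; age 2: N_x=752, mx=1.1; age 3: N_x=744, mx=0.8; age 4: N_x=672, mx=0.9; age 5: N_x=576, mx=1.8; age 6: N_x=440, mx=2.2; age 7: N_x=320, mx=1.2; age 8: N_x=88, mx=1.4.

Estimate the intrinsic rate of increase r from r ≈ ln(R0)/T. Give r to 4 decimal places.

lx = nx/n0 = nx/800: 1, 0.95, 0.94, 0.93, 0.84, 0.72, 0.55, 0.4, 0.11
R0 = Σ lx·mx = 0 + 0.855 + 1.034 + 0.744 + 0.756 + 1.296 + 1.21 + 0.48 + 0.154 = 6.529
Σ x·lx·mx = 26.511; T = 26.511/6.529 = 4.0605…
r ≈ ln(R0)/T = ln(6.529)/4.0605… = 0.462075… → 0.4621

0.4621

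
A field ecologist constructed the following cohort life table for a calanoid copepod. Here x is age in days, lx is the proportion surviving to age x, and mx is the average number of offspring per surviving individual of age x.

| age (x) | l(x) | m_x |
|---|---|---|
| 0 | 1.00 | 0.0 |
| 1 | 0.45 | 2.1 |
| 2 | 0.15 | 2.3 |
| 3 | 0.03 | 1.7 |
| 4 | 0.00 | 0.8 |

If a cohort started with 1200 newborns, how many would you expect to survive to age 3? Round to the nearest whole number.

Expected survivors = N0 · l_3 = 1200 × 0.03 = 36 → 36

36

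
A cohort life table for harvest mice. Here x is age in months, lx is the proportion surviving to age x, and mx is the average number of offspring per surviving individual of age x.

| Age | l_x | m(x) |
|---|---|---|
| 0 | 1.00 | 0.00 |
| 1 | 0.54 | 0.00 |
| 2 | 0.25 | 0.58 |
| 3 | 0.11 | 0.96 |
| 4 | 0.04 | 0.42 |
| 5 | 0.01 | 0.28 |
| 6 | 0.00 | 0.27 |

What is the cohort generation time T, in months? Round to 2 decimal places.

lx·mx: 0, 0, 0.145, 0.1056, 0.0168, 0.0028, 0 → R0 = 0.2702
x·lx·mx: 0, 0, 0.29, 0.3168, 0.0672, 0.014, 0 → Σ = 0.688
T = 0.688 / 0.2702 = 2.546262… → 2.55

2.55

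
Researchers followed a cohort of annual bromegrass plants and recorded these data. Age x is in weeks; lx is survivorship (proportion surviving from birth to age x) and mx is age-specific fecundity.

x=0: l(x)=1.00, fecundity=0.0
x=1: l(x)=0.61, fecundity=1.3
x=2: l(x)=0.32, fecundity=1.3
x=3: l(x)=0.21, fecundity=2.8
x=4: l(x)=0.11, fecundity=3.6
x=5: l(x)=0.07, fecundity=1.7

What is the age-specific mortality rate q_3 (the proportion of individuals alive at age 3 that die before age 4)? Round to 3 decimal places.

q_3 = (l_3 − l_4) / l_3 = (0.21 − 0.11) / 0.21
     = 0.1 / 0.21 = 0.47619… → 0.476

0.476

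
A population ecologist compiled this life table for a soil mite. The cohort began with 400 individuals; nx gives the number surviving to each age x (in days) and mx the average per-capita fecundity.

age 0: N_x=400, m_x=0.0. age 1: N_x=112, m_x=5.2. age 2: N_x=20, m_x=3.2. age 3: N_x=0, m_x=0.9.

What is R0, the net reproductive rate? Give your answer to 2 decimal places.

lx = nx/n0 = nx/400: 1, 0.28, 0.05, 0
lx·mx by age: 0, 1.456, 0.16, 0
R0 = Σ lx·mx = 1.616 → 1.62

1.62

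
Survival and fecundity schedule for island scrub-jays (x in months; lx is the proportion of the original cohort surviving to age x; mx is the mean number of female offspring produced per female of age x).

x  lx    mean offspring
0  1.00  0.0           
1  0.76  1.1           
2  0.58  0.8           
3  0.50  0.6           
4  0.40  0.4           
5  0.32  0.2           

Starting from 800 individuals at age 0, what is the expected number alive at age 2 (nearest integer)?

464

Expected survivors = N0 · l_2 = 800 × 0.58 = 464 → 464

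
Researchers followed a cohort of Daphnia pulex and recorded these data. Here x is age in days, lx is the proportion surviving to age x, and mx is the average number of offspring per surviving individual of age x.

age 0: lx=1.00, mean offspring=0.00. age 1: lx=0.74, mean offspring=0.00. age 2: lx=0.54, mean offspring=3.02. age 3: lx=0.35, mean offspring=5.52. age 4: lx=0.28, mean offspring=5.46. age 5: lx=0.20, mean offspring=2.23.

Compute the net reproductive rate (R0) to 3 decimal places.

5.538

lx·mx by age: 0, 0, 1.6308, 1.932, 1.5288, 0.446
R0 = Σ lx·mx = 5.5376 → 5.538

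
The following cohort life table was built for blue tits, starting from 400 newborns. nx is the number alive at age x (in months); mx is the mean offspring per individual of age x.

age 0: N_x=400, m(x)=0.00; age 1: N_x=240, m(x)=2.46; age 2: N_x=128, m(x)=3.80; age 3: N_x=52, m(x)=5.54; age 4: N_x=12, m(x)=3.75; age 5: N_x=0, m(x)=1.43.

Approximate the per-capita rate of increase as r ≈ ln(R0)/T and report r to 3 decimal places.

lx = nx/n0 = nx/400: 1, 0.6, 0.32, 0.13, 0.03, 0
R0 = Σ lx·mx = 0 + 1.476 + 1.216 + 0.7202 + 0.1125 + 0 = 3.5247
Σ x·lx·mx = 6.5186; T = 6.5186/3.5247 = 1.84941…
r ≈ ln(R0)/T = ln(3.5247)/1.84941… = 0.68119… → 0.681

0.681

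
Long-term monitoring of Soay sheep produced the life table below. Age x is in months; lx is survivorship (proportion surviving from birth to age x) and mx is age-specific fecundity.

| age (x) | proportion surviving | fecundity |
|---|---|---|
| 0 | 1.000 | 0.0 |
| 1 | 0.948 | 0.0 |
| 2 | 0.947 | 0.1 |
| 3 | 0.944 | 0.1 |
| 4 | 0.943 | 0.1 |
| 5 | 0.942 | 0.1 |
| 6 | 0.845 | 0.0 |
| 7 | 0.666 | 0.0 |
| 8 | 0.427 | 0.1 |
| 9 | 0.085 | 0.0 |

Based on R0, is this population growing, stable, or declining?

R0 = Σ lx·mx = 0 + 0 + 0.0947 + 0.0944 + 0.0943 + 0.0942 + 0 + 0 + 0.0427 + 0 = 0.4203
R0 < 1, so the population is declining.

declining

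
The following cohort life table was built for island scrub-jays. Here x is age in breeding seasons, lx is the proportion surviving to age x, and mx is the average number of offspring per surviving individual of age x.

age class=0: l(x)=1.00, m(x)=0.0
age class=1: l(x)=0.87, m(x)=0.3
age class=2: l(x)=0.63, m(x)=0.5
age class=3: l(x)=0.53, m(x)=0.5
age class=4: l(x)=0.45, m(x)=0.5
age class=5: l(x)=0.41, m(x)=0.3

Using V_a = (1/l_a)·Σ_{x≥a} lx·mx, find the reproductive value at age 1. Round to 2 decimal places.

lx·mx for x ≥ 1: 0.261, 0.315, 0.265, 0.225, 0.123 → sum = 1.189
V_1 = 1.189 / l_1 = 1.189 / 0.87 = 1.366667… → 1.37

1.37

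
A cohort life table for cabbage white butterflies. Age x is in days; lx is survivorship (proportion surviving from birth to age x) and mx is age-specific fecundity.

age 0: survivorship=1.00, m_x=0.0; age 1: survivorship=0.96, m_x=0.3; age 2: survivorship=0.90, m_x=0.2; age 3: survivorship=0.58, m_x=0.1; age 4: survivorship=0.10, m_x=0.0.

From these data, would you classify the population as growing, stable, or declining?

R0 = Σ lx·mx = 0 + 0.288 + 0.18 + 0.058 + 0 = 0.526
R0 < 1, so the population is declining.

declining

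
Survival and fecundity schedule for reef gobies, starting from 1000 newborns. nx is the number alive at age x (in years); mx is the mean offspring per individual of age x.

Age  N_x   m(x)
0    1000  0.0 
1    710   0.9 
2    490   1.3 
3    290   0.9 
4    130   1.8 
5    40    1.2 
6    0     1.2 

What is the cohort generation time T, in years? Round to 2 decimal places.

2.13

lx = nx/n0 = nx/1000: 1, 0.71, 0.49, 0.29, 0.13, 0.04, 0
lx·mx: 0, 0.639, 0.637, 0.261, 0.234, 0.048, 0 → R0 = 1.819
x·lx·mx: 0, 0.639, 1.274, 0.783, 0.936, 0.24, 0 → Σ = 3.872
T = 3.872 / 1.819 = 2.128642… → 2.13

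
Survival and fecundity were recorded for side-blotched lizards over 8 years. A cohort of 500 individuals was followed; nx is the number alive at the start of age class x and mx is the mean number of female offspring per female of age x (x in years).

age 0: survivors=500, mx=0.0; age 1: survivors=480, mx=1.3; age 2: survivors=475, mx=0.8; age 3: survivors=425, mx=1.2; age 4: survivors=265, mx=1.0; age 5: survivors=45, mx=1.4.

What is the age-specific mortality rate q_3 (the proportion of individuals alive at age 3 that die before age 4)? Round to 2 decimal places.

0.38

lx = nx/n0 = nx/500: 1, 0.96, 0.95, 0.85, 0.53, 0.09
q_3 = (l_3 − l_4) / l_3 = (0.85 − 0.53) / 0.85
     = 0.32 / 0.85 = 0.376471… → 0.38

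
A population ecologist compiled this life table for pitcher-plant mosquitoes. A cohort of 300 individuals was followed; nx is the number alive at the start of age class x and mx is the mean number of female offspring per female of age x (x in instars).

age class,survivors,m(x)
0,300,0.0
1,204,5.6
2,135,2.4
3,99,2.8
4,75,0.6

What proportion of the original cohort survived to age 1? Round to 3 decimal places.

l_1 = n_1/n_0 = 204/300 = 0.68 → 0.680

0.680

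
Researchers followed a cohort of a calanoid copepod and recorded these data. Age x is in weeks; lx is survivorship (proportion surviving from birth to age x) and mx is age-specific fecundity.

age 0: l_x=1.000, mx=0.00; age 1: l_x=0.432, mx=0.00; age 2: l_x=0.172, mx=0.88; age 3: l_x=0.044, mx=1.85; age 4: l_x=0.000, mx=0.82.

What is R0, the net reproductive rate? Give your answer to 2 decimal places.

0.23

lx·mx by age: 0, 0, 0.15136, 0.0814, 0
R0 = Σ lx·mx = 0.23276 → 0.23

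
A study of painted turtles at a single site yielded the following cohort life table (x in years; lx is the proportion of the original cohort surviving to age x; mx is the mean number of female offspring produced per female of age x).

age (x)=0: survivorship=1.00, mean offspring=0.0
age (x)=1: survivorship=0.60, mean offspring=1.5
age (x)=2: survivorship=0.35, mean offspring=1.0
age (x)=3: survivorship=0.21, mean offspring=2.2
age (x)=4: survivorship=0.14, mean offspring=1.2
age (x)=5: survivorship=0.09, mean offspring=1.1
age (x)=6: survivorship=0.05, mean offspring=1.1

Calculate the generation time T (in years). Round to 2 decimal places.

2.20

lx·mx: 0, 0.9, 0.35, 0.462, 0.168, 0.099, 0.055 → R0 = 2.034
x·lx·mx: 0, 0.9, 0.7, 1.386, 0.672, 0.495, 0.33 → Σ = 4.483
T = 4.483 / 2.034 = 2.204031… → 2.20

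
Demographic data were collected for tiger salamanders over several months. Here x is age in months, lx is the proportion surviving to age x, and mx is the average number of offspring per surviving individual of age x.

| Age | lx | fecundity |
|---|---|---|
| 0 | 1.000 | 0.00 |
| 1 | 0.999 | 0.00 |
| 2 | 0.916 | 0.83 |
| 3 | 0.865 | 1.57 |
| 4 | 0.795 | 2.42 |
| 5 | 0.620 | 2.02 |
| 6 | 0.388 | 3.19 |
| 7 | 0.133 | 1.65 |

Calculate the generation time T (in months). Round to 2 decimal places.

lx·mx: 0, 0, 0.76028, 1.35805, 1.9239, 1.2524, 1.23772, 0.21945 → R0 = 6.7518
x·lx·mx: 0, 0, 1.52056, 4.07415, 7.6956, 6.262, 7.42632, 1.53615 → Σ = 28.51478
T = 28.51478 / 6.7518 = 4.223286… → 4.22

4.22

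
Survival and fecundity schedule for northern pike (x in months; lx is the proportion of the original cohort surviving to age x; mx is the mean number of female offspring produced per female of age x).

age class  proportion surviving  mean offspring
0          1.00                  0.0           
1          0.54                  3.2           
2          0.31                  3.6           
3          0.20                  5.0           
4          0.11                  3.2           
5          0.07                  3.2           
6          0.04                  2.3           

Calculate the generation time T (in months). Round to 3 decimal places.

lx·mx: 0, 1.728, 1.116, 1, 0.352, 0.224, 0.092 → R0 = 4.512
x·lx·mx: 0, 1.728, 2.232, 3, 1.408, 1.12, 0.552 → Σ = 10.04
T = 10.04 / 4.512 = 2.225177… → 2.225

2.225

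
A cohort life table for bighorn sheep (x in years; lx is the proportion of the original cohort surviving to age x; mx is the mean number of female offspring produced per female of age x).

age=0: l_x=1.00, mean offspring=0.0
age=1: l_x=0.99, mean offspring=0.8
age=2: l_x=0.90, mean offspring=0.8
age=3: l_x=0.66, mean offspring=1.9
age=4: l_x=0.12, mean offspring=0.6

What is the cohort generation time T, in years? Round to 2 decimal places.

2.21

lx·mx: 0, 0.792, 0.72, 1.254, 0.072 → R0 = 2.838
x·lx·mx: 0, 0.792, 1.44, 3.762, 0.288 → Σ = 6.282
T = 6.282 / 2.838 = 2.213531… → 2.21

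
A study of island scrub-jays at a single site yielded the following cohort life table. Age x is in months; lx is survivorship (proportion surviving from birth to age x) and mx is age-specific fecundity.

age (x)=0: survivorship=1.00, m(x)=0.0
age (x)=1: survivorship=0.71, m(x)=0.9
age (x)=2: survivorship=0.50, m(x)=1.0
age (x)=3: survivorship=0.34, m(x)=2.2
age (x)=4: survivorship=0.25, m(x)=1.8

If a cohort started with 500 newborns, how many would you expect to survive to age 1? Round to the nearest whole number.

Expected survivors = N0 · l_1 = 500 × 0.71 = 355 → 355

355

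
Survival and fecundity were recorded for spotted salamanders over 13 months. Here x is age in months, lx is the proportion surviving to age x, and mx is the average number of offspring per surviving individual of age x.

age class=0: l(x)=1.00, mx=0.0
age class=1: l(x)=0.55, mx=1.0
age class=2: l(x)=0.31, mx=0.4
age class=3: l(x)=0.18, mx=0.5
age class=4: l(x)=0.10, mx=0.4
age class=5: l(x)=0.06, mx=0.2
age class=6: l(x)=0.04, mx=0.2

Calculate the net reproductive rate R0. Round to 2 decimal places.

0.82

lx·mx by age: 0, 0.55, 0.124, 0.09, 0.04, 0.012, 0.008
R0 = Σ lx·mx = 0.824 → 0.82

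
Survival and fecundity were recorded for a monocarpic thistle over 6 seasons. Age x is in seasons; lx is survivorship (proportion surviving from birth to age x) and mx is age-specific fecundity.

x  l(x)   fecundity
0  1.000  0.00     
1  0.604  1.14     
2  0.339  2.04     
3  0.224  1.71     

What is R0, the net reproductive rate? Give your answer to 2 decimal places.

1.76

lx·mx by age: 0, 0.68856, 0.69156, 0.38304
R0 = Σ lx·mx = 1.76316 → 1.76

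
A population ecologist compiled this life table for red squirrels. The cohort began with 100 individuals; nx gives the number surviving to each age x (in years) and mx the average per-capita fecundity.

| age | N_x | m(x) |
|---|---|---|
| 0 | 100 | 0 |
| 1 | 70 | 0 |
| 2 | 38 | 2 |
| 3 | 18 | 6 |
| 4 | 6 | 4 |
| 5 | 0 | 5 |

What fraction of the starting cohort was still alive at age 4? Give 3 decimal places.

l_4 = n_4/n_0 = 6/100 = 0.06 → 0.060

0.060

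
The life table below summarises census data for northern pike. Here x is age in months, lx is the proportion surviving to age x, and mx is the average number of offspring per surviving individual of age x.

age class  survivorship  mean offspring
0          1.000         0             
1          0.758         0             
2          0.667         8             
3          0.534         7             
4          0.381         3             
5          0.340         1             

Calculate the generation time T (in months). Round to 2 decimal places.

2.67

lx·mx: 0, 0, 5.336, 3.738, 1.143, 0.34 → R0 = 10.557
x·lx·mx: 0, 0, 10.672, 11.214, 4.572, 1.7 → Σ = 28.158
T = 28.158 / 10.557 = 2.667235… → 2.67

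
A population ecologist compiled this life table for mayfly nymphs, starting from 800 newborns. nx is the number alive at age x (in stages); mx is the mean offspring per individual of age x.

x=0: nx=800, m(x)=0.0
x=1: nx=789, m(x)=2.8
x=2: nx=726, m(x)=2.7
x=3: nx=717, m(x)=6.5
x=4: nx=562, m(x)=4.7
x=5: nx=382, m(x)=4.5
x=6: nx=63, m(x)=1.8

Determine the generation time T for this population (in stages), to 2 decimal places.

lx = nx/n0 = nx/800: 1, 0.98625, 0.9075, 0.89625, 0.7025, 0.4775, 0.07875
lx·mx: 0, 2.7615, 2.45025, 5.825625, 3.30175, 2.14875, 0.14175 → R0 = 16.629625
x·lx·mx: 0, 2.7615, 4.9005, 17.476875, 13.207, 10.74375, 0.8505 → Σ = 49.940125
T = 49.940125 / 16.629625 = 3.003082… → 3.00

3.00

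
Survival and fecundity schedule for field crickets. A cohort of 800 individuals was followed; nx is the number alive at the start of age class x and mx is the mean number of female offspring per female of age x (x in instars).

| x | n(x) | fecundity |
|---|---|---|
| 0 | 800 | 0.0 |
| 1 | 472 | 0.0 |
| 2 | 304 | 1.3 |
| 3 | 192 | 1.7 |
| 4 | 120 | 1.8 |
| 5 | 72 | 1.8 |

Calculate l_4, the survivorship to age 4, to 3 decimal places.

0.150

l_4 = n_4/n_0 = 120/800 = 0.15 → 0.150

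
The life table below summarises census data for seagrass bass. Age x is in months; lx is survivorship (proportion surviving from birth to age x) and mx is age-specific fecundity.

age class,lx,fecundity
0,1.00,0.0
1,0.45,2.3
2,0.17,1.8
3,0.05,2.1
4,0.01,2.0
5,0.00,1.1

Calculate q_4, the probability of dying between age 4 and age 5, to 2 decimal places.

1.00

q_4 = (l_4 − l_5) / l_4 = (0.01 − 0) / 0.01
     = 0.01 / 0.01 = 1 → 1.00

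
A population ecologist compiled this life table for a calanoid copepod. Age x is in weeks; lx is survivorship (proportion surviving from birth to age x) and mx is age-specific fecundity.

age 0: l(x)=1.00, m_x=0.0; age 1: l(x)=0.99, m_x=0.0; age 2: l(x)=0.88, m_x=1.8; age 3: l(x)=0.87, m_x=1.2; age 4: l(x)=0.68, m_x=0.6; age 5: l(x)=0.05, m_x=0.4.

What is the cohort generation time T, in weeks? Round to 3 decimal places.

lx·mx: 0, 0, 1.584, 1.044, 0.408, 0.02 → R0 = 3.056
x·lx·mx: 0, 0, 3.168, 3.132, 1.632, 0.1 → Σ = 8.032
T = 8.032 / 3.056 = 2.628272… → 2.628

2.628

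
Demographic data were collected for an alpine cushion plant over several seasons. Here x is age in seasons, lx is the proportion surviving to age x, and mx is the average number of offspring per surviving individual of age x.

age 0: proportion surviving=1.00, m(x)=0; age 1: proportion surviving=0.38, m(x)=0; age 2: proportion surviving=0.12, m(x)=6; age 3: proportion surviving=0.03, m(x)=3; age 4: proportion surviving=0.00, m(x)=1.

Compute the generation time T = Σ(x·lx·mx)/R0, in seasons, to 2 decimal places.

lx·mx: 0, 0, 0.72, 0.09, 0 → R0 = 0.81
x·lx·mx: 0, 0, 1.44, 0.27, 0 → Σ = 1.71
T = 1.71 / 0.81 = 2.111111… → 2.11

2.11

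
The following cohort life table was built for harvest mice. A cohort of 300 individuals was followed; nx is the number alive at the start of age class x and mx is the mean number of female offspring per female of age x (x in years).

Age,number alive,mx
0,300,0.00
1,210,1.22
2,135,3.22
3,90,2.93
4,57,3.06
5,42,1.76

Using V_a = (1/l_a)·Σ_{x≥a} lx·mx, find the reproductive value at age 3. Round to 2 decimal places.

5.69

lx = nx/n0 = nx/300: 1, 0.7, 0.45, 0.3, 0.19, 0.14
lx·mx for x ≥ 3: 0.879, 0.5814, 0.2464 → sum = 1.7068
V_3 = 1.7068 / l_3 = 1.7068 / 0.3 = 5.689333… → 5.69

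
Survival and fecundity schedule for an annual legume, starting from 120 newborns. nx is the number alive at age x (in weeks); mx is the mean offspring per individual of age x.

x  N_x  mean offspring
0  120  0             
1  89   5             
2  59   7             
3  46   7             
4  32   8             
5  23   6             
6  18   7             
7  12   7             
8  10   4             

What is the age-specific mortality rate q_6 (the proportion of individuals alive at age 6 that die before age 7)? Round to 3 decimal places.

lx = nx/n0 = nx/120: 1, 0.74167…, 0.49167…, 0.38333…, 0.26667…, 0.19167…, 0.15, 0.1, 0.08333…
q_6 = (l_6 − l_7) / l_6 = (0.15 − 0.1) / 0.15
     = 0.05 / 0.15 = 0.333333… → 0.333

0.333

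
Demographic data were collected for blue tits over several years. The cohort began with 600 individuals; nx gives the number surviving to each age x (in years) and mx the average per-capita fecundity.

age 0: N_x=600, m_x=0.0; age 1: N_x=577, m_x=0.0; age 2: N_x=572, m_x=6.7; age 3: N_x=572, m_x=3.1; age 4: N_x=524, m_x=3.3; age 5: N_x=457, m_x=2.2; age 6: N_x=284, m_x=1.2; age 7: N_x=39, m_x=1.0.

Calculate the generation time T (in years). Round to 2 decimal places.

3.12

lx = nx/n0 = nx/600: 1, 0.96167…, 0.95333…, 0.95333…, 0.87333…, 0.76167…, 0.47333…, 0.065
lx·mx: 0, 0, 6.387333…, 2.955333…, 2.882…, 1.675667…, 0.568…, 0.065 → R0 = 14.533333…
x·lx·mx: 0, 0, 12.774667…, 8.866…, 11.528…, 8.378333…, 3.408…, 0.455 → Σ = 45.41…
T = 45.41… / 14.533333… = 3.124541… → 3.12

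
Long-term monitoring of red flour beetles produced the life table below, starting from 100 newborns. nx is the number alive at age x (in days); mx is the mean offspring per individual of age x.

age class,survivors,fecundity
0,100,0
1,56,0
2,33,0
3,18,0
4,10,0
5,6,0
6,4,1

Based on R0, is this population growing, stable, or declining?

declining

lx = nx/n0 = nx/100: 1, 0.56, 0.33, 0.18, 0.1, 0.06, 0.04
R0 = Σ lx·mx = 0 + 0 + 0 + 0 + 0 + 0 + 0.04 = 0.04
R0 < 1, so the population is declining.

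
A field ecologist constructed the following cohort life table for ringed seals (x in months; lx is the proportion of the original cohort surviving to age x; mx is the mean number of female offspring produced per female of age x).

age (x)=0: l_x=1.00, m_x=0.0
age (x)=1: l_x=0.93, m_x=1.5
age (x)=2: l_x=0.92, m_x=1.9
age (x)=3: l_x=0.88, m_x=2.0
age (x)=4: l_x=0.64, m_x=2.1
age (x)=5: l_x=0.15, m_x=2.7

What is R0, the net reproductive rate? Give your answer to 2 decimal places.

lx·mx by age: 0, 1.395, 1.748, 1.76, 1.344, 0.405
R0 = Σ lx·mx = 6.652 → 6.65

6.65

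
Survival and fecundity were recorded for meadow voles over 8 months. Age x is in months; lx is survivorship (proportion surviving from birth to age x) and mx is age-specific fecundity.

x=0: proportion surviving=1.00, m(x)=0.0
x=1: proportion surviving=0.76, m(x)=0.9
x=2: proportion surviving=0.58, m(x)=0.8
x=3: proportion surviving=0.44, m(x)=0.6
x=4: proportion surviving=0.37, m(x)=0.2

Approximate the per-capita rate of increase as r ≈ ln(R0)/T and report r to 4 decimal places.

0.2180

R0 = Σ lx·mx = 0 + 0.684 + 0.464 + 0.264 + 0.074 = 1.486
Σ x·lx·mx = 2.7; T = 2.7/1.486 = 1.81696…
r ≈ ln(R0)/T = ln(1.486)/1.81696… = 0.217995… → 0.2180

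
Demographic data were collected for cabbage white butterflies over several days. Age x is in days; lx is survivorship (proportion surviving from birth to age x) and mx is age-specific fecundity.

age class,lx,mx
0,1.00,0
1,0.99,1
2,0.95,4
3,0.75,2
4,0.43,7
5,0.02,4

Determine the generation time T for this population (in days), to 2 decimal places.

2.72

lx·mx: 0, 0.99, 3.8, 1.5, 3.01, 0.08 → R0 = 9.38
x·lx·mx: 0, 0.99, 7.6, 4.5, 12.04, 0.4 → Σ = 25.53
T = 25.53 / 9.38 = 2.721748… → 2.72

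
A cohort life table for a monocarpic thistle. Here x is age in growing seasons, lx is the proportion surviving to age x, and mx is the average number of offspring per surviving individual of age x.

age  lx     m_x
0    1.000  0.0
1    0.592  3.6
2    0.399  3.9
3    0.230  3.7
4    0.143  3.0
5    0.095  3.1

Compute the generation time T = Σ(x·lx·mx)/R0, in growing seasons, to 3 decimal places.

2.088

lx·mx: 0, 2.1312, 1.5561, 0.851, 0.429, 0.2945 → R0 = 5.2618
x·lx·mx: 0, 2.1312, 3.1122, 2.553, 1.716, 1.4725 → Σ = 10.9849
T = 10.9849 / 5.2618 = 2.08767… → 2.088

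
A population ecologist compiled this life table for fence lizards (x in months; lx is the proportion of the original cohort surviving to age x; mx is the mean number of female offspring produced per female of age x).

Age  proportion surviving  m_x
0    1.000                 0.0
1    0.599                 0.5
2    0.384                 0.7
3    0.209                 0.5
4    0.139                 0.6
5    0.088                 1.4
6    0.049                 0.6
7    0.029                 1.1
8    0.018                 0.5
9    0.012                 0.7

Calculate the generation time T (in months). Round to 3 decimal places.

2.763

lx·mx: 0, 0.2995, 0.2688, 0.1045, 0.0834, 0.1232, 0.0294, 0.0319, 0.009, 0.0084 → R0 = 0.9581
x·lx·mx: 0, 0.2995, 0.5376, 0.3135, 0.3336, 0.616, 0.1764, 0.2233, 0.072, 0.0756 → Σ = 2.6475
T = 2.6475 / 0.9581 = 2.763281… → 2.763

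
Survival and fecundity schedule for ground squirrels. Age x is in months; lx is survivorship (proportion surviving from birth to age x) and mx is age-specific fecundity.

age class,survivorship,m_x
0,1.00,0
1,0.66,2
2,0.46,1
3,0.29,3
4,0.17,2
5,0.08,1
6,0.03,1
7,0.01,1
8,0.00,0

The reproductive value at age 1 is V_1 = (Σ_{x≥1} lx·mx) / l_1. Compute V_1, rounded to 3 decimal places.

lx·mx for x ≥ 1: 1.32, 0.46, 0.87, 0.34, 0.08, 0.03, 0.01, 0 → sum = 3.11
V_1 = 3.11 / l_1 = 3.11 / 0.66 = 4.712121… → 4.712

4.712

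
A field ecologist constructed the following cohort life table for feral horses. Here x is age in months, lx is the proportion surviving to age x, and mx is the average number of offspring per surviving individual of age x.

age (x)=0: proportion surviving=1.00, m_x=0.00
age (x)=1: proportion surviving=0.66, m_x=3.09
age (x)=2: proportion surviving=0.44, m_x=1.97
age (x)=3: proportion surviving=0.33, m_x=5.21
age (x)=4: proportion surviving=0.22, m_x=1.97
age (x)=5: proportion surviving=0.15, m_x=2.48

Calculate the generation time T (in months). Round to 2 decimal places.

lx·mx: 0, 2.0394, 0.8668, 1.7193, 0.4334, 0.372 → R0 = 5.4309
x·lx·mx: 0, 2.0394, 1.7336, 5.1579, 1.7336, 1.86 → Σ = 12.5245
T = 12.5245 / 5.4309 = 2.306156… → 2.31

2.31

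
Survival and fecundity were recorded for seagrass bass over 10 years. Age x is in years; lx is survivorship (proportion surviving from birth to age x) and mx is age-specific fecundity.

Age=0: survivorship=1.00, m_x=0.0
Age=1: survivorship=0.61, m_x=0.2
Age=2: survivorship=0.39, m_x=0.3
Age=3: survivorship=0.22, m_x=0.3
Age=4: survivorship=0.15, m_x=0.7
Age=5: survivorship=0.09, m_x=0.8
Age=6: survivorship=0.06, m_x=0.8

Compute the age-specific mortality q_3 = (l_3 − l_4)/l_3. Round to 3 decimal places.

0.318

q_3 = (l_3 − l_4) / l_3 = (0.22 − 0.15) / 0.22
     = 0.07 / 0.22 = 0.318182… → 0.318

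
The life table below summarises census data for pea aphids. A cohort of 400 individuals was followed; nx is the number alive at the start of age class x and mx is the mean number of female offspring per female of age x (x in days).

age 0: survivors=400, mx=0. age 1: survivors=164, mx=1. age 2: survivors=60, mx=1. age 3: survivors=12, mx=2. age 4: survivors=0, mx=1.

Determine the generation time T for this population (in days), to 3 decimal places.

1.435

lx = nx/n0 = nx/400: 1, 0.41, 0.15, 0.03, 0
lx·mx: 0, 0.41, 0.15, 0.06, 0 → R0 = 0.62
x·lx·mx: 0, 0.41, 0.3, 0.18, 0 → Σ = 0.89
T = 0.89 / 0.62 = 1.435484… → 1.435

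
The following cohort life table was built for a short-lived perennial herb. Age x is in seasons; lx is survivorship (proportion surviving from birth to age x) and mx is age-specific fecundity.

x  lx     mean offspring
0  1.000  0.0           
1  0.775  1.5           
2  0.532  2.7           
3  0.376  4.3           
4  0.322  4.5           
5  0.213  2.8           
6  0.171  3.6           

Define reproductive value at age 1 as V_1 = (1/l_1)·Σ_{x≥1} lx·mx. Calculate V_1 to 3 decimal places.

8.873

lx·mx for x ≥ 1: 1.1625, 1.4364, 1.6168, 1.449, 0.5964, 0.6156 → sum = 6.8767
V_1 = 6.8767 / l_1 = 6.8767 / 0.775 = 8.873161… → 8.873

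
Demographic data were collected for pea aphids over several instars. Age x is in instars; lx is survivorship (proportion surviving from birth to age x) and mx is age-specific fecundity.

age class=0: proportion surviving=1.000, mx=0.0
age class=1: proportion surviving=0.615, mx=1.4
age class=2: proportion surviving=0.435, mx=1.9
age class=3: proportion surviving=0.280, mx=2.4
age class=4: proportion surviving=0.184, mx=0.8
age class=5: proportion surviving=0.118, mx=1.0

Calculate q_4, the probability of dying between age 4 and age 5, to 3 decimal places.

0.359

q_4 = (l_4 − l_5) / l_4 = (0.184 − 0.118) / 0.184
     = 0.066 / 0.184 = 0.358696… → 0.359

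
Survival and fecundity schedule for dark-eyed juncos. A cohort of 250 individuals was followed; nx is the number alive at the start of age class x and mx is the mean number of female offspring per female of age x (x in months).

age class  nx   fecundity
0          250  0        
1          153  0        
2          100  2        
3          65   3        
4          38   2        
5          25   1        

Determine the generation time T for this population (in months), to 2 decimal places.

2.85

lx = nx/n0 = nx/250: 1, 0.612, 0.4, 0.26, 0.152, 0.1
lx·mx: 0, 0, 0.8, 0.78, 0.304, 0.1 → R0 = 1.984
x·lx·mx: 0, 0, 1.6, 2.34, 1.216, 0.5 → Σ = 5.656
T = 5.656 / 1.984 = 2.850806… → 2.85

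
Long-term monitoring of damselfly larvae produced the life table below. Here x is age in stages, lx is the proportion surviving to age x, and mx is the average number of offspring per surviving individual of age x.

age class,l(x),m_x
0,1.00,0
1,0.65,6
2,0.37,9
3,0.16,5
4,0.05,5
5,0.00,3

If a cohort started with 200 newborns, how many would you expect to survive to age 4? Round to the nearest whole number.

10

Expected survivors = N0 · l_4 = 200 × 0.05 = 10 → 10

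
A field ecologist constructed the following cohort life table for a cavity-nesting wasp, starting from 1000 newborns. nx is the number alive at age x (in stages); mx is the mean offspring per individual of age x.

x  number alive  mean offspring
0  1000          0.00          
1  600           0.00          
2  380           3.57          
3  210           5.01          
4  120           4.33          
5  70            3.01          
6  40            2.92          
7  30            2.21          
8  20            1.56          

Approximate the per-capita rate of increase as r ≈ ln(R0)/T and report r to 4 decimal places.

lx = nx/n0 = nx/1000: 1, 0.6, 0.38, 0.21, 0.12, 0.07, 0.04, 0.03, 0.02
R0 = Σ lx·mx = 0 + 0 + 1.3566 + 1.0521 + 0.5196 + 0.2107 + 0.1168 + 0.0663 + 0.0312 = 3.3533
Σ x·lx·mx = 10.4159; T = 10.4159/3.3533 = 3.10616…
r ≈ ln(R0)/T = ln(3.3533)/3.10616… = 0.38953… → 0.3895

0.3895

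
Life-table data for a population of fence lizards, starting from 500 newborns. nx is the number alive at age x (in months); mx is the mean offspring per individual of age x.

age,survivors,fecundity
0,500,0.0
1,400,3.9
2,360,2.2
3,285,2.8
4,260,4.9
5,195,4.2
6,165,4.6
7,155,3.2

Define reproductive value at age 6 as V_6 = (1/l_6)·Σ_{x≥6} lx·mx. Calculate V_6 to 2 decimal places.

lx = nx/n0 = nx/500: 1, 0.8, 0.72, 0.57, 0.52, 0.39, 0.33, 0.31
lx·mx for x ≥ 6: 1.518, 0.992 → sum = 2.51
V_6 = 2.51 / l_6 = 2.51 / 0.33 = 7.606061… → 7.61

7.61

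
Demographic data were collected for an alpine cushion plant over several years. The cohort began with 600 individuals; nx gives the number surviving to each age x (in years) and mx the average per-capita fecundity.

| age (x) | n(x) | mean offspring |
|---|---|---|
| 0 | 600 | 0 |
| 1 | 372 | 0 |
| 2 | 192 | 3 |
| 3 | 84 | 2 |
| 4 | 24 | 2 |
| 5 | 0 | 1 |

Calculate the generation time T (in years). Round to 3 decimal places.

lx = nx/n0 = nx/600: 1, 0.62, 0.32, 0.14, 0.04, 0
lx·mx: 0, 0, 0.96, 0.28, 0.08, 0 → R0 = 1.32
x·lx·mx: 0, 0, 1.92, 0.84, 0.32, 0 → Σ = 3.08
T = 3.08 / 1.32 = 2.333333… → 2.333

2.333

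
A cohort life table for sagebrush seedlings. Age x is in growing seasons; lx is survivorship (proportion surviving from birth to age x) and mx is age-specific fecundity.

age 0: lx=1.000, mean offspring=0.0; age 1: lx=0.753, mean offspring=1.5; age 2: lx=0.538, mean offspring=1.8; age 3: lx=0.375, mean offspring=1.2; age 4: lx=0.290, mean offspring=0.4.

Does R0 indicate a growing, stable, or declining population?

R0 = Σ lx·mx = 0 + 1.1295 + 0.9684 + 0.45 + 0.116 = 2.6639
R0 > 1, so the population is growing.

growing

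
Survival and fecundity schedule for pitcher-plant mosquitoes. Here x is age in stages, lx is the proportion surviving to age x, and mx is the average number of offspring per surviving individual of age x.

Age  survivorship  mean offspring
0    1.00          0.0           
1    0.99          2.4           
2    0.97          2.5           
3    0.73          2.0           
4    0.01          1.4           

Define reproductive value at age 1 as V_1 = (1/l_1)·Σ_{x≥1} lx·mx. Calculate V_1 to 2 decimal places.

6.34

lx·mx for x ≥ 1: 2.376, 2.425, 1.46, 0.014 → sum = 6.275
V_1 = 6.275 / l_1 = 6.275 / 0.99 = 6.338384… → 6.34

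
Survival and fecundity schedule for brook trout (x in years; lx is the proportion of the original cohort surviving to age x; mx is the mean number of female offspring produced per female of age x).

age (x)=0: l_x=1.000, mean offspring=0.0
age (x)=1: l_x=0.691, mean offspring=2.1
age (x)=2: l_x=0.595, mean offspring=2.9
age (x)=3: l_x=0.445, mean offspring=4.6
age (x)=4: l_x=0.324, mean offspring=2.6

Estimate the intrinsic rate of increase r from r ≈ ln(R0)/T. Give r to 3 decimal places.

R0 = Σ lx·mx = 0 + 1.4511 + 1.7255 + 2.047 + 0.8424 = 6.066
Σ x·lx·mx = 14.4127; T = 14.4127/6.066 = 2.37598…
r ≈ ln(R0)/T = ln(6.066)/2.37598… = 0.75872… → 0.759

0.759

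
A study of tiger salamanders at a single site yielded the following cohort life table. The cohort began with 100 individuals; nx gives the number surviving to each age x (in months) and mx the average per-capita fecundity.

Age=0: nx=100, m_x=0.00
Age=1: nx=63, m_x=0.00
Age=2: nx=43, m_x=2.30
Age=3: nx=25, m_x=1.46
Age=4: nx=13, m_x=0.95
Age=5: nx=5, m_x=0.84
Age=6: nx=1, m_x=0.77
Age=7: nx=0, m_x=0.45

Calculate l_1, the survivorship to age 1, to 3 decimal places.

0.630

l_1 = n_1/n_0 = 63/100 = 0.63 → 0.630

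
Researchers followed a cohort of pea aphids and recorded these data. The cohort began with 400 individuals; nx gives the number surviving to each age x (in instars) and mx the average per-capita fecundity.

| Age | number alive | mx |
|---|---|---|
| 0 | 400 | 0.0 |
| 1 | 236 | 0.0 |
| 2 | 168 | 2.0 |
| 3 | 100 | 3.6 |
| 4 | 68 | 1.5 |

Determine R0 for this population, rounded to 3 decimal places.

1.995

lx = nx/n0 = nx/400: 1, 0.59, 0.42, 0.25, 0.17
lx·mx by age: 0, 0, 0.84, 0.9, 0.255
R0 = Σ lx·mx = 1.995 → 1.995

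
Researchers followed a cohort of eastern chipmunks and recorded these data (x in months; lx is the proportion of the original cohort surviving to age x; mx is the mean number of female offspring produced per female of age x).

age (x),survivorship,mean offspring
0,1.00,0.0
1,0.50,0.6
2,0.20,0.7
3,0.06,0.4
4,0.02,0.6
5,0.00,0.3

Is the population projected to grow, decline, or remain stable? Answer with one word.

declining

R0 = Σ lx·mx = 0 + 0.3 + 0.14 + 0.024 + 0.012 + 0 = 0.476
R0 < 1, so the population is declining.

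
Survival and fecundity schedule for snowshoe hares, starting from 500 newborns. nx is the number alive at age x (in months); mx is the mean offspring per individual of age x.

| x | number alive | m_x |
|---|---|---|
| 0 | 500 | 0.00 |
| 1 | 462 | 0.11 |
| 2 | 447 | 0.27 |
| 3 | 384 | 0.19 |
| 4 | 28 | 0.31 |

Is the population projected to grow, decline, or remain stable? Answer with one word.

lx = nx/n0 = nx/500: 1, 0.924, 0.894, 0.768, 0.056
R0 = Σ lx·mx = 0 + 0.10164 + 0.24138 + 0.14592 + 0.01736 = 0.5063
R0 < 1, so the population is declining.

declining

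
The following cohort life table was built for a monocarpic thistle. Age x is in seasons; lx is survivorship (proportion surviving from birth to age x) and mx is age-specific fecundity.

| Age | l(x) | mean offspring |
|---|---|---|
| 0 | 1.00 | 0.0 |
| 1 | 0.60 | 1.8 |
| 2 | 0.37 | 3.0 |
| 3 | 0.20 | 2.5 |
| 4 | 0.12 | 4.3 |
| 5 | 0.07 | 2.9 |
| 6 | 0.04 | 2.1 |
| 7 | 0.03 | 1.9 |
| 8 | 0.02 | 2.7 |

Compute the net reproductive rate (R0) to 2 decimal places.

lx·mx by age: 0, 1.08, 1.11, 0.5, 0.516, 0.203, 0.084, 0.057, 0.054
R0 = Σ lx·mx = 3.604 → 3.60

3.60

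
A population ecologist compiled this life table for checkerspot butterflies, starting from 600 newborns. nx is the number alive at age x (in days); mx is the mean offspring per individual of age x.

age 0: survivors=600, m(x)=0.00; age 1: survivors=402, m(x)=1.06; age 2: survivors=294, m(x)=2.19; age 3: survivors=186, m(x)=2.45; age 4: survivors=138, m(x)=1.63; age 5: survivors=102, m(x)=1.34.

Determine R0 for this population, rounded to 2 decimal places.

3.15

lx = nx/n0 = nx/600: 1, 0.67, 0.49, 0.31, 0.23, 0.17
lx·mx by age: 0, 0.7102, 1.0731, 0.7595, 0.3749, 0.2278
R0 = Σ lx·mx = 3.1455 → 3.15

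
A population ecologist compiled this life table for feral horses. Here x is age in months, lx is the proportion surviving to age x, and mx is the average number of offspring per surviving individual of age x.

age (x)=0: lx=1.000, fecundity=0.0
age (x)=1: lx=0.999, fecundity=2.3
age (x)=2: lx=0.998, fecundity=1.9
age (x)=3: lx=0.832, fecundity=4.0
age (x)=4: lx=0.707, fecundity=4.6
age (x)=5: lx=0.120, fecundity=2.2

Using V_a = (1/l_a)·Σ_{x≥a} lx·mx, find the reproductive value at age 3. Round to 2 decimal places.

8.23

lx·mx for x ≥ 3: 3.328, 3.2522, 0.264 → sum = 6.8442
V_3 = 6.8442 / l_3 = 6.8442 / 0.832 = 8.226202… → 8.23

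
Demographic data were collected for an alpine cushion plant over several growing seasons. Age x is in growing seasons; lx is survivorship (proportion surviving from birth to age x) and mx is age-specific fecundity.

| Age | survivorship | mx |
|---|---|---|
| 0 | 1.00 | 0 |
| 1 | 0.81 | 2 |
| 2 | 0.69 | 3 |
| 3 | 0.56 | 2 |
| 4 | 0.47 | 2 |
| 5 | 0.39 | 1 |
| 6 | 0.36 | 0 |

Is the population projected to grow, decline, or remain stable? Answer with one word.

growing

R0 = Σ lx·mx = 0 + 1.62 + 2.07 + 1.12 + 0.94 + 0.39 + 0 = 6.14
R0 > 1, so the population is growing.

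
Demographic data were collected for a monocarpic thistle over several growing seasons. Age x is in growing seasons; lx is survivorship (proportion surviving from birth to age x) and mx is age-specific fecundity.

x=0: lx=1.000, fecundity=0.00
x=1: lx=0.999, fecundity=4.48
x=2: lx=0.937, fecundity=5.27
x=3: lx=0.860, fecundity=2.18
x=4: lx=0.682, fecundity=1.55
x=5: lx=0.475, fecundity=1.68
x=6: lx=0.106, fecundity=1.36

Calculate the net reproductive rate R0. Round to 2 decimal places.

13.29

lx·mx by age: 0, 4.47552, 4.93799, 1.8748, 1.0571, 0.798, 0.14416
R0 = Σ lx·mx = 13.28757 → 13.29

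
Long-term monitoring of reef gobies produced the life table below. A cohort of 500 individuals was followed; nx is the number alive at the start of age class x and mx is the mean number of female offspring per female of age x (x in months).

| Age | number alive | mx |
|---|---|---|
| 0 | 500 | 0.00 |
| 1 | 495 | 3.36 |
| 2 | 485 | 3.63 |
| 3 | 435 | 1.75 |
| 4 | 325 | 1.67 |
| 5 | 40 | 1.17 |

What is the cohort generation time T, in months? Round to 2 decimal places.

2.07

lx = nx/n0 = nx/500: 1, 0.99, 0.97, 0.87, 0.65, 0.08
lx·mx: 0, 3.3264, 3.5211, 1.5225, 1.0855, 0.0936 → R0 = 9.5491
x·lx·mx: 0, 3.3264, 7.0422, 4.5675, 4.342, 0.468 → Σ = 19.7461
T = 19.7461 / 9.5491 = 2.067849… → 2.07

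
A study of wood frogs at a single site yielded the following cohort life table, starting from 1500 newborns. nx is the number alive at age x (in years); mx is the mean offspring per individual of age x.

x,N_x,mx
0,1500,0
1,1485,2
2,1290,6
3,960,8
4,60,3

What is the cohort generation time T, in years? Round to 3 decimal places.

2.273

lx = nx/n0 = nx/1500: 1, 0.99, 0.86, 0.64, 0.04
lx·mx: 0, 1.98, 5.16, 5.12, 0.12 → R0 = 12.38
x·lx·mx: 0, 1.98, 10.32, 15.36, 0.48 → Σ = 28.14
T = 28.14 / 12.38 = 2.273021… → 2.273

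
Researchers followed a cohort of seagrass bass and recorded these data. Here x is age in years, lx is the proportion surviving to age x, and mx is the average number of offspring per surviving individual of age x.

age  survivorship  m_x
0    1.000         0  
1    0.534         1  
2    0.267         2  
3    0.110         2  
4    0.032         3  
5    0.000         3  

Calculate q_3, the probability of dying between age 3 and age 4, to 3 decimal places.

0.709

q_3 = (l_3 − l_4) / l_3 = (0.11 − 0.032) / 0.11
     = 0.078 / 0.11 = 0.709091… → 0.709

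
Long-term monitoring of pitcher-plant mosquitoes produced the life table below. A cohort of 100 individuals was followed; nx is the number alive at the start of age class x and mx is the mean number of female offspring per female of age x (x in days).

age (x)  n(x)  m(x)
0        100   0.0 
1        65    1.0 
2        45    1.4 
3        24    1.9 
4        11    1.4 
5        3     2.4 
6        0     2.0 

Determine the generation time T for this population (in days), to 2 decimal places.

2.17

lx = nx/n0 = nx/100: 1, 0.65, 0.45, 0.24, 0.11, 0.03, 0
lx·mx: 0, 0.65, 0.63, 0.456, 0.154, 0.072, 0 → R0 = 1.962
x·lx·mx: 0, 0.65, 1.26, 1.368, 0.616, 0.36, 0 → Σ = 4.254
T = 4.254 / 1.962 = 2.168196… → 2.17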